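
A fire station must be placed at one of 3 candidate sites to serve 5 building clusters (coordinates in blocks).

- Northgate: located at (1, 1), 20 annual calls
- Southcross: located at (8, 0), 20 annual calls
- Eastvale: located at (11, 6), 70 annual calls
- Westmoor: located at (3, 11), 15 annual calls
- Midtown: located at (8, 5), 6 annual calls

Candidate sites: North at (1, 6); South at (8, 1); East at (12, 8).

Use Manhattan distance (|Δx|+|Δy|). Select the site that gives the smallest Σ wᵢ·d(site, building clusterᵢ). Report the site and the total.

South, total 969 blocks

Total weighted distance at each candidate:
  North (1, 6): total = 1213
  South (8, 1): total = 969
  East (12, 8): total = 1032
Minimum is at South with total 969 blocks.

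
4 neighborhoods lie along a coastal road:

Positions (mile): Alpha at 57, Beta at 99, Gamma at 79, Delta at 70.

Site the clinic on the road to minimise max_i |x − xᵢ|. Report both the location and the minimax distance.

location 78, max distance 21

The 1-center on a line is the midpoint of the two extreme points: leftmost at 57, rightmost at 99.
Optimal location = (57 + 99)/2 = 78; maximum distance = (99 − 57)/2 = 21.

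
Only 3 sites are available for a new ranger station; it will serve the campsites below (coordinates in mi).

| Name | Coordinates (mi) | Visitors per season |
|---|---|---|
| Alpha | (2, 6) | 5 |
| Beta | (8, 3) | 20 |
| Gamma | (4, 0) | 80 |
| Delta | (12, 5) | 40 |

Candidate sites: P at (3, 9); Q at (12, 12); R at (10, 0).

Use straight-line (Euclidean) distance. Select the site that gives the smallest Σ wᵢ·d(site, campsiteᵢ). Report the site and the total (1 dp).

Total weighted distance at each candidate:
  P (3, 9): total = 1290.4
  Q (12, 12): total = 1689.1
  R (10, 0): total = 817.5
Minimum is at R with total 817.5 mi.

R, total 817.5 mi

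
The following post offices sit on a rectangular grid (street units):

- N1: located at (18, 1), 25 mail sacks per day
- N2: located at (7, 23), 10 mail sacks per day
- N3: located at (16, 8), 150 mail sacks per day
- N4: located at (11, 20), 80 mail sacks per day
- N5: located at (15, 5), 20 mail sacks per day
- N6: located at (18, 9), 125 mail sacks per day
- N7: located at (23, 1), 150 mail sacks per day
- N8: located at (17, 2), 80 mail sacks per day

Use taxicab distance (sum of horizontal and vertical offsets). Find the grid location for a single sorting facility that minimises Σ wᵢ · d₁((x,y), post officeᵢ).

(17, 8)

Manhattan distance separates: Σwᵢ(|x−xᵢ|+|y−yᵢ|) = Σwᵢ|x−xᵢ| + Σwᵢ|y−yᵢ|, so x and y are optimised independently as 1-D weighted medians.
Total weight W = 640; half = 320.
x-coordinate, sorted with cumulative weight:
  x=7 (N2, w=10) cum 10
  x=11 (N4, w=80) cum 90
  x=15 (N5, w=20) cum 110
  x=16 (N3, w=150) cum 260
  x=17 (N8, w=80) cum 340  ← median
  x=18 (N1, w=25) cum 365
  x=18 (N6, w=125) cum 490
  x=23 (N7, w=150) cum 640
⇒ x* = 17
y-coordinate, sorted with cumulative weight:
  y=1 (N1, w=25) cum 25
  y=1 (N7, w=150) cum 175
  y=2 (N8, w=80) cum 255
  y=5 (N5, w=20) cum 275
  y=8 (N3, w=150) cum 425  ← median
  y=9 (N6, w=125) cum 550
  y=20 (N4, w=80) cum 630
  y=23 (N2, w=10) cum 640
⇒ y* = 8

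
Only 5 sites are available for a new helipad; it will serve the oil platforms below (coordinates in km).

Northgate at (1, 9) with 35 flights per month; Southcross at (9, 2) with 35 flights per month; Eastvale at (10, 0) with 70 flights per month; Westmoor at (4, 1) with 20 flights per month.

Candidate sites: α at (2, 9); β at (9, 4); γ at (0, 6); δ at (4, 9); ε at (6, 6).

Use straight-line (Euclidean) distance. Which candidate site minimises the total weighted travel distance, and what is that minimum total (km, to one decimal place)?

Total weighted distance at each candidate:
  α (2, 9): total = 1389.3
  β (9, 4): total = 805.4
  γ (0, 6): total = 1399.8
  δ (4, 9): total = 1323.2
  ε (6, 6): total = 991.6
Minimum is at β with total 805.4 km.

β, total 805.4 km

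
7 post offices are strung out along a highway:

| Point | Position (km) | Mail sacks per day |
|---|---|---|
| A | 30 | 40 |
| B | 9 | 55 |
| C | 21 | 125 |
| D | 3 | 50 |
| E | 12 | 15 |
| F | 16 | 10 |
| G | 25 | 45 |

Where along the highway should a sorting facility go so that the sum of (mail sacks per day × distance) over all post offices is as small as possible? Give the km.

For a sum of weighted absolute distances on a line, the optimum is the weighted median (not the mean). Total weight W = 340; half-weight = 170.
Sort by position and accumulate weight:
  km 3 (D, w=50) → cum 50
  km 9 (B, w=55) → cum 105
  km 12 (E, w=15) → cum 120
  km 16 (F, w=10) → cum 130
  km 21 (C, w=125) → cum 255  ≥ 170 → median here
  km 25 (G, w=45) → cum 300
  km 30 (A, w=40) → cum 340
Optimal location: km 21.

x = 21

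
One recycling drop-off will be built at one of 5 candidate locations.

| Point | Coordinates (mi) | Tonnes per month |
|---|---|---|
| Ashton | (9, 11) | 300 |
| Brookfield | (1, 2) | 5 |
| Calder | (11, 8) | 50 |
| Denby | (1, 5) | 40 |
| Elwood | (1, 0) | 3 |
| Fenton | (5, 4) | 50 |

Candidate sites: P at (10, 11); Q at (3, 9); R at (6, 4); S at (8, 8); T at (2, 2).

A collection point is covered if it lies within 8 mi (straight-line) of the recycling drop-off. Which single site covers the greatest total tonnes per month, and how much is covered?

Coverage radius r = 8 mi; a point is covered iff (Δx)²+(Δy)² ≤ 8² = 64.
  P (10, 11): covers {Ashton, Calder} → 350
  Q (3, 9): covers {Ashton, Brookfield, Denby, Fenton} → 395
  R (6, 4): covers {Ashton, Brookfield, Calder, Denby, Elwood, Fenton} → 448
  S (8, 8): covers {Ashton, Calder, Denby, Fenton} → 440
  T (2, 2): covers {Brookfield, Denby, Elwood, Fenton} → 98
Maximum coverage at R: 448 tonnes per month.

R, covering 448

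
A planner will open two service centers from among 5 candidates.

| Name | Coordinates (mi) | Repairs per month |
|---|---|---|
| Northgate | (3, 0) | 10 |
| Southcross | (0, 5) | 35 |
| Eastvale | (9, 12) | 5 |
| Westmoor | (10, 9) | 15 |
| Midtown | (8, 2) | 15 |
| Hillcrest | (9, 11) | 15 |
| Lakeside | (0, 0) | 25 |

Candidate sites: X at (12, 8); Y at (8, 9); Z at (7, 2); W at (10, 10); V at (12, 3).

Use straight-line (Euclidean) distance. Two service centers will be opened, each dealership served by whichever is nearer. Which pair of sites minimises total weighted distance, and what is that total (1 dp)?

Evaluate every pair (each demand assigned to the nearer of the two):
  {Z, W}: total = 555.7
  {Y, Z}: total = 587.6
  {X, Z}: total = 630.5
  {Z, V}: total = 778.7
  {Y, V}: total = 850.2
  {Y, W}: total = 869.4
  {X, Y}: total = 901.4
  {W, V}: total = 904.7
  {X, V}: total = 1013.9
  {X, W}: total = 1020.8
Best pair: {Z, W} with total 555.7.

{Z, W}, total 555.7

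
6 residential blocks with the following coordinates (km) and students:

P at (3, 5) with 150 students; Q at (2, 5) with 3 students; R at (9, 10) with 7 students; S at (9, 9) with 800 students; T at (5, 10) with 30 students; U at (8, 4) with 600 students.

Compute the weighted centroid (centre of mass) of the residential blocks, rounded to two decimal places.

(7.97, 6.75)

The minimiser of Σwᵢ‖p−pᵢ‖² is the weighted centroid p* = (Σwᵢpᵢ)/(Σwᵢ).
Σwᵢ = 1590.
Σwᵢxᵢ = 150·3 + 3·2 + 7·9 + 800·9 + 30·5 + 600·8 = 12669.
Σwᵢyᵢ = 150·5 + 3·5 + 7·10 + 800·9 + 30·10 + 600·4 = 10735.
x* = 12669/1590 = 7.97, y* = 10735/1590 = 6.75.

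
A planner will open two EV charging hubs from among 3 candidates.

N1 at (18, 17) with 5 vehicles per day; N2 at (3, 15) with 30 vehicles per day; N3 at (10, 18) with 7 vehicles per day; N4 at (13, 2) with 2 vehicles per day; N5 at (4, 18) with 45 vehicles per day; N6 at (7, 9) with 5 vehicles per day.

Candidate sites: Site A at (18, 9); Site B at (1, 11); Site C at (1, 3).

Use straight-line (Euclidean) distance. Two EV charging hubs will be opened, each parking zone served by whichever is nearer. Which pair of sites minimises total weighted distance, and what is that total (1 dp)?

{Site A, Site B}, total 645.5

Evaluate every pair (each demand assigned to the nearer of the two):
  {Site A, Site B}: total = 645.5
  {Site B, Site C}: total = 702.5
  {Site A, Site C}: total = 1237.3
Best pair: {Site A, Site B} with total 645.5.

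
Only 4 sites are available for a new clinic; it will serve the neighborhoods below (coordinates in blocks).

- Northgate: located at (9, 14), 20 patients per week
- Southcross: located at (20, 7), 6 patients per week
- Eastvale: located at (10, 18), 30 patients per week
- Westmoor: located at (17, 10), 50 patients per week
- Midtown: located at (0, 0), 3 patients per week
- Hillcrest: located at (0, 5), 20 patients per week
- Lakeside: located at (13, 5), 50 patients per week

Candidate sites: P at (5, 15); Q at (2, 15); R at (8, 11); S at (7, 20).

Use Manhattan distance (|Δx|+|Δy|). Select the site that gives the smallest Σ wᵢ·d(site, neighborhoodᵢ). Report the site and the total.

Total weighted distance at each candidate:
  P (5, 15): total = 2588
  Q (2, 15): total = 2987
  R (8, 11): total = 1833
  S (7, 20): total = 3037
Minimum is at R with total 1833 blocks.

R, total 1833 blocks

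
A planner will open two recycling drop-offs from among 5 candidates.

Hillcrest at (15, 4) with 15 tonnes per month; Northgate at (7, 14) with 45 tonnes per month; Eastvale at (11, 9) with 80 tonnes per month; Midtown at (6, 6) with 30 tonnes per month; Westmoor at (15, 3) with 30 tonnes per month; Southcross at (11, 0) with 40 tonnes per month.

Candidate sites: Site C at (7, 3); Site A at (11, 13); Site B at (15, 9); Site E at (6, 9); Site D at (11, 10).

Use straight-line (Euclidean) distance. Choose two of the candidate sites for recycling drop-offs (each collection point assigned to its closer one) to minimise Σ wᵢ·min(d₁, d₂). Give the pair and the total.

Evaluate every pair (each demand assigned to the nearer of the two):
  {Site C, Site D}: total = 977.6
  {Site E, Site D}: total = 1149.5
  {Site C, Site A}: total = 1161.3
  {Site B, Site D}: total = 1175.6
  {Site A, Site D}: total = 1207.7
  {Site C, Site E}: total = 1280.4
  {Site B, Site E}: total = 1288.4
  {Site C, Site B}: total = 1294.4
  {Site A, Site B}: total = 1412.6
  {Site A, Site E}: total = 1478.2
Best pair: {Site C, Site D} with total 977.6.

{Site C, Site D}, total 977.6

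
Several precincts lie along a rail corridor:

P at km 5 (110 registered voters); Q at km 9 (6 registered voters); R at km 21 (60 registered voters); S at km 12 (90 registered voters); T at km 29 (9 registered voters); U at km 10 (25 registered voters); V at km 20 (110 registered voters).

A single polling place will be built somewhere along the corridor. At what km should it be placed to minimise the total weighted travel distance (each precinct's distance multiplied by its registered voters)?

For a sum of weighted absolute distances on a line, the optimum is the weighted median (not the mean). Total weight W = 410; half-weight = 205.
Sort by position and accumulate weight:
  km 5 (P, w=110) → cum 110
  km 9 (Q, w=6) → cum 116
  km 10 (U, w=25) → cum 141
  km 12 (S, w=90) → cum 231  ≥ 205 → median here
  km 20 (V, w=110) → cum 341
  km 21 (R, w=60) → cum 401
  km 29 (T, w=9) → cum 410
Optimal location: km 12.

x = 12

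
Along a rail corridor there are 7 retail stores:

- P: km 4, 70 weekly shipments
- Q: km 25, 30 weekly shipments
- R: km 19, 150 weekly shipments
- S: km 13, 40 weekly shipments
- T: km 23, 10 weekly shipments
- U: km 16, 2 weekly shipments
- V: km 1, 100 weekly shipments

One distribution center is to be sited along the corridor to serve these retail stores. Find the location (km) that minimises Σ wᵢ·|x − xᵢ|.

For a sum of weighted absolute distances on a line, the optimum is the weighted median (not the mean). Total weight W = 402; half-weight = 201.
Sort by position and accumulate weight:
  km 1 (V, w=100) → cum 100
  km 4 (P, w=70) → cum 170
  km 13 (S, w=40) → cum 210  ≥ 201 → median here
  km 16 (U, w=2) → cum 212
  km 19 (R, w=150) → cum 362
  km 23 (T, w=10) → cum 372
  km 25 (Q, w=30) → cum 402
Optimal location: km 13.

x = 13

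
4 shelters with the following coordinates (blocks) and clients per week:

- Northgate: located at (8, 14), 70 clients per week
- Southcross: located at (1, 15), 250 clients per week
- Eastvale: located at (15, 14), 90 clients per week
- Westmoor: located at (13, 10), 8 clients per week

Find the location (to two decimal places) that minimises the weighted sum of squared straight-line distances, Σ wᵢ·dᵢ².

(5.42, 14.52)

The minimiser of Σwᵢ‖p−pᵢ‖² is the weighted centroid p* = (Σwᵢpᵢ)/(Σwᵢ).
Σwᵢ = 418.
Σwᵢxᵢ = 70·8 + 250·1 + 90·15 + 8·13 = 2264.
Σwᵢyᵢ = 70·14 + 250·15 + 90·14 + 8·10 = 6070.
x* = 2264/418 = 5.42, y* = 6070/418 = 14.52.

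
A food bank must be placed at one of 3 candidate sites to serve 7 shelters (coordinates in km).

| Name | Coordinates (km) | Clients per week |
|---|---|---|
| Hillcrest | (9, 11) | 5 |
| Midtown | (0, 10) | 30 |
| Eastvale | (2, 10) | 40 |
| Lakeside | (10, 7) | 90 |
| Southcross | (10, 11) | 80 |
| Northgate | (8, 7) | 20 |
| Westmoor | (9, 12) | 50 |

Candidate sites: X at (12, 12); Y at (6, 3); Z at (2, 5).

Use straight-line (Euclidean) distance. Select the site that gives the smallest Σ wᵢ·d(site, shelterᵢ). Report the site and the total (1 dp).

Total weighted distance at each candidate:
  X (12, 12): total = 1730.3
  Y (6, 3): total = 2430.2
  Z (2, 5): total = 2571.3
Minimum is at X with total 1730.3 km.

X, total 1730.3 km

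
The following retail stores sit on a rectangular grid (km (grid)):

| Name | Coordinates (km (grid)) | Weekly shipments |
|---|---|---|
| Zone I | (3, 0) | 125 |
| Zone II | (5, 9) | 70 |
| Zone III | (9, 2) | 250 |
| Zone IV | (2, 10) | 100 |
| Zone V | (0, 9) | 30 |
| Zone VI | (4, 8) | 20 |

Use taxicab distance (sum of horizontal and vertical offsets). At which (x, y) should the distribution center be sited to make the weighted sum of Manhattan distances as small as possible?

(5, 2)

Manhattan distance separates: Σwᵢ(|x−xᵢ|+|y−yᵢ|) = Σwᵢ|x−xᵢ| + Σwᵢ|y−yᵢ|, so x and y are optimised independently as 1-D weighted medians.
Total weight W = 595; half = 297.5.
x-coordinate, sorted with cumulative weight:
  x=0 (Zone V, w=30) cum 30
  x=2 (Zone IV, w=100) cum 130
  x=3 (Zone I, w=125) cum 255
  x=4 (Zone VI, w=20) cum 275
  x=5 (Zone II, w=70) cum 345  ← median
  x=9 (Zone III, w=250) cum 595
⇒ x* = 5
y-coordinate, sorted with cumulative weight:
  y=0 (Zone I, w=125) cum 125
  y=2 (Zone III, w=250) cum 375  ← median
  y=8 (Zone VI, w=20) cum 395
  y=9 (Zone II, w=70) cum 465
  y=9 (Zone V, w=30) cum 495
  y=10 (Zone IV, w=100) cum 595
⇒ y* = 2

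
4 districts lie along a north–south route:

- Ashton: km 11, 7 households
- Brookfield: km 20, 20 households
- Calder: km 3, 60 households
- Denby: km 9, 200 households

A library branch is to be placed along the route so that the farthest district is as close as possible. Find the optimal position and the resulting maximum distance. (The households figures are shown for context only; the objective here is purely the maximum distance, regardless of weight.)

location 11.5, max distance 8.5

The 1-center on a line is the midpoint of the two extreme points: leftmost at 3, rightmost at 20.
Optimal location = (3 + 20)/2 = 11.5; maximum distance = (20 − 3)/2 = 8.5.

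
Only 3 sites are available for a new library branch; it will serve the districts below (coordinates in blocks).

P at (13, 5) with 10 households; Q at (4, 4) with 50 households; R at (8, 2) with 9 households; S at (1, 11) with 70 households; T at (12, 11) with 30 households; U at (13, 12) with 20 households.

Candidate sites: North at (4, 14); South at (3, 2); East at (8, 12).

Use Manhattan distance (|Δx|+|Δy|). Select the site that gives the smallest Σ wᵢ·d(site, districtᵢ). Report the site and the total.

Total weighted distance at each candidate:
  North (4, 14): total = 1794
  South (3, 2): total = 2035
  East (8, 12): total = 1620
Minimum is at East with total 1620 blocks.

East, total 1620 blocks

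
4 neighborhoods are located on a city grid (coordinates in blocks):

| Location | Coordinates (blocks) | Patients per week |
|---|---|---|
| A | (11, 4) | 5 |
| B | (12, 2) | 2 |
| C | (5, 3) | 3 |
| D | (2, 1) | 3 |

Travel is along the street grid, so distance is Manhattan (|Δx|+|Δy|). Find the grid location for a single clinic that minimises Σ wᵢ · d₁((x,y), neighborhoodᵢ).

(11, 3)

Manhattan distance separates: Σwᵢ(|x−xᵢ|+|y−yᵢ|) = Σwᵢ|x−xᵢ| + Σwᵢ|y−yᵢ|, so x and y are optimised independently as 1-D weighted medians.
Total weight W = 13; half = 6.5.
x-coordinate, sorted with cumulative weight:
  x=2 (D, w=3) cum 3
  x=5 (C, w=3) cum 6
  x=11 (A, w=5) cum 11  ← median
  x=12 (B, w=2) cum 13
⇒ x* = 11
y-coordinate, sorted with cumulative weight:
  y=1 (D, w=3) cum 3
  y=2 (B, w=2) cum 5
  y=3 (C, w=3) cum 8  ← median
  y=4 (A, w=5) cum 13
⇒ y* = 3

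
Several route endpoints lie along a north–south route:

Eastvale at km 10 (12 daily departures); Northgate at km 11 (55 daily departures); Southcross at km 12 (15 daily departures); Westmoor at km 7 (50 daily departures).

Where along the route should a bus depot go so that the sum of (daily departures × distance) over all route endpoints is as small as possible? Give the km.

For a sum of weighted absolute distances on a line, the optimum is the weighted median (not the mean). Total weight W = 132; half-weight = 66.
Sort by position and accumulate weight:
  km 7 (Westmoor, w=50) → cum 50
  km 10 (Eastvale, w=12) → cum 62
  km 11 (Northgate, w=55) → cum 117  ≥ 66 → median here
  km 12 (Southcross, w=15) → cum 132
Optimal location: km 11.

x = 11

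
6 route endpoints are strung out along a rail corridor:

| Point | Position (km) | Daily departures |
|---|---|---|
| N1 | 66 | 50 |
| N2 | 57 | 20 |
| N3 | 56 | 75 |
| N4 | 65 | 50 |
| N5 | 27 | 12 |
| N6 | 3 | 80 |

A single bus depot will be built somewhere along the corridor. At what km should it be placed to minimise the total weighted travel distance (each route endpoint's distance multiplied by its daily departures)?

For a sum of weighted absolute distances on a line, the optimum is the weighted median (not the mean). Total weight W = 287; half-weight = 143.5.
Sort by position and accumulate weight:
  km 3 (N6, w=80) → cum 80
  km 27 (N5, w=12) → cum 92
  km 56 (N3, w=75) → cum 167  ≥ 143.5 → median here
  km 57 (N2, w=20) → cum 187
  km 65 (N4, w=50) → cum 237
  km 66 (N1, w=50) → cum 287
Optimal location: km 56.

x = 56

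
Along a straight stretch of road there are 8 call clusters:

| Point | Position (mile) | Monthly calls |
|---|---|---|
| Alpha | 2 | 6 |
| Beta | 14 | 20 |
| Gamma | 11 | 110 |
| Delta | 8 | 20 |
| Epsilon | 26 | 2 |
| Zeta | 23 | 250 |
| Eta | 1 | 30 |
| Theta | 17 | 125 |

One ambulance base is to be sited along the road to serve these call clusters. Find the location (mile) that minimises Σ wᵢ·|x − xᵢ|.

For a sum of weighted absolute distances on a line, the optimum is the weighted median (not the mean). Total weight W = 563; half-weight = 281.5.
Sort by position and accumulate weight:
  mile 1 (Eta, w=30) → cum 30
  mile 2 (Alpha, w=6) → cum 36
  mile 8 (Delta, w=20) → cum 56
  mile 11 (Gamma, w=110) → cum 166
  mile 14 (Beta, w=20) → cum 186
  mile 17 (Theta, w=125) → cum 311  ≥ 281.5 → median here
  mile 23 (Zeta, w=250) → cum 561
  mile 26 (Epsilon, w=2) → cum 563
Optimal location: mile 17.

x = 17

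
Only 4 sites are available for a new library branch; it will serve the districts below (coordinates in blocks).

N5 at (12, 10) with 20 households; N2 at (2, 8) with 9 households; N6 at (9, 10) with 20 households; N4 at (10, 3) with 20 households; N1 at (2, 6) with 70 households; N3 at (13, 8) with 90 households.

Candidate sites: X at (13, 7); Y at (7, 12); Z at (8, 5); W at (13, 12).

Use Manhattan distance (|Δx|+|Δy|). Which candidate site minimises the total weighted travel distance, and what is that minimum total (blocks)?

X, total 1398 blocks

Total weighted distance at each candidate:
  X (13, 7): total = 1398
  Y (7, 12): total = 2211
  Z (8, 5): total = 1671
  W (13, 12): total = 2105
Minimum is at X with total 1398 blocks.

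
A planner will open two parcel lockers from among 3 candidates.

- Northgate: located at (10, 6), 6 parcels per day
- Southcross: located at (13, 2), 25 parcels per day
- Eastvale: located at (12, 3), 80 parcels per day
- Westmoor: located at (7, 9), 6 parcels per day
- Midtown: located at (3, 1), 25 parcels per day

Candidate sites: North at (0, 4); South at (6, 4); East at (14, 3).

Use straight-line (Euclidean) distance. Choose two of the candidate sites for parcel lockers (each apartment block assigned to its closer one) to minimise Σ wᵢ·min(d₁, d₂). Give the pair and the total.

{South, East}, total 358.8

Evaluate every pair (each demand assigned to the nearer of the two):
  {South, East}: total = 358.8
  {North, East}: total = 383.0
  {North, South}: total = 832.1
Best pair: {South, East} with total 358.8.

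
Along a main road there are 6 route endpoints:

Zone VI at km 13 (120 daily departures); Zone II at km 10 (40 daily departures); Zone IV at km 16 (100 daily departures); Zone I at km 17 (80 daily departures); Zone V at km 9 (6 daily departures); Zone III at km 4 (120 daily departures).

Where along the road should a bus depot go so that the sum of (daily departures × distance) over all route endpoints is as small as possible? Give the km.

For a sum of weighted absolute distances on a line, the optimum is the weighted median (not the mean). Total weight W = 466; half-weight = 233.
Sort by position and accumulate weight:
  km 4 (Zone III, w=120) → cum 120
  km 9 (Zone V, w=6) → cum 126
  km 10 (Zone II, w=40) → cum 166
  km 13 (Zone VI, w=120) → cum 286  ≥ 233 → median here
  km 16 (Zone IV, w=100) → cum 386
  km 17 (Zone I, w=80) → cum 466
Optimal location: km 13.

x = 13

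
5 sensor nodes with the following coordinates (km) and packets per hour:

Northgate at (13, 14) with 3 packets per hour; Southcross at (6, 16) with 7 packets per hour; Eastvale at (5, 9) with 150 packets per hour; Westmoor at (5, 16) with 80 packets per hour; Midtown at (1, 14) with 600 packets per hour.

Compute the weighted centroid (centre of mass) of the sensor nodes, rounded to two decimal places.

The minimiser of Σwᵢ‖p−pᵢ‖² is the weighted centroid p* = (Σwᵢpᵢ)/(Σwᵢ).
Σwᵢ = 840.
Σwᵢxᵢ = 3·13 + 7·6 + 150·5 + 80·5 + 600·1 = 1831.
Σwᵢyᵢ = 3·14 + 7·16 + 150·9 + 80·16 + 600·14 = 11184.
x* = 1831/840 = 2.18, y* = 11184/840 = 13.31.

(2.18, 13.31)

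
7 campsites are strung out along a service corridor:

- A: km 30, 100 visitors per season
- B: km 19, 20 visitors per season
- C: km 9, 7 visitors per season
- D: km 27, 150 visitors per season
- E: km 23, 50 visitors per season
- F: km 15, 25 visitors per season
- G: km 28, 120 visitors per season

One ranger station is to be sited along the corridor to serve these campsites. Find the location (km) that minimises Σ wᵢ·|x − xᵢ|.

x = 27

For a sum of weighted absolute distances on a line, the optimum is the weighted median (not the mean). Total weight W = 472; half-weight = 236.
Sort by position and accumulate weight:
  km 9 (C, w=7) → cum 7
  km 15 (F, w=25) → cum 32
  km 19 (B, w=20) → cum 52
  km 23 (E, w=50) → cum 102
  km 27 (D, w=150) → cum 252  ≥ 236 → median here
  km 28 (G, w=120) → cum 372
  km 30 (A, w=100) → cum 472
Optimal location: km 27.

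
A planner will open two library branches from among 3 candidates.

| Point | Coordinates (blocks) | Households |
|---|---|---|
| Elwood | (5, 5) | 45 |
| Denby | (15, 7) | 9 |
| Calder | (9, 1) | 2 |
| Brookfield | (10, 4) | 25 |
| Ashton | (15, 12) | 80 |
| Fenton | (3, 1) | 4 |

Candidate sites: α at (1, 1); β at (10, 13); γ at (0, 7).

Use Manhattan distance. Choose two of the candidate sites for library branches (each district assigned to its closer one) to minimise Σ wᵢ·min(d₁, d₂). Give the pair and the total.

Evaluate every pair (each demand assigned to the nearer of the two):
  {β, γ}: total = 1181
  {α, β}: total = 1188
  {α, γ}: total = 2374
Best pair: {β, γ} with total 1181.

{β, γ}, total 1181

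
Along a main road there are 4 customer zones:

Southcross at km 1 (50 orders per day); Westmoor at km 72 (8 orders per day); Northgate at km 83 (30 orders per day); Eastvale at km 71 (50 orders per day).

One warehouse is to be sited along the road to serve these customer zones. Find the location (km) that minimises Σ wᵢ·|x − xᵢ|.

x = 71

For a sum of weighted absolute distances on a line, the optimum is the weighted median (not the mean). Total weight W = 138; half-weight = 69.
Sort by position and accumulate weight:
  km 1 (Southcross, w=50) → cum 50
  km 71 (Eastvale, w=50) → cum 100  ≥ 69 → median here
  km 72 (Westmoor, w=8) → cum 108
  km 83 (Northgate, w=30) → cum 138
Optimal location: km 71.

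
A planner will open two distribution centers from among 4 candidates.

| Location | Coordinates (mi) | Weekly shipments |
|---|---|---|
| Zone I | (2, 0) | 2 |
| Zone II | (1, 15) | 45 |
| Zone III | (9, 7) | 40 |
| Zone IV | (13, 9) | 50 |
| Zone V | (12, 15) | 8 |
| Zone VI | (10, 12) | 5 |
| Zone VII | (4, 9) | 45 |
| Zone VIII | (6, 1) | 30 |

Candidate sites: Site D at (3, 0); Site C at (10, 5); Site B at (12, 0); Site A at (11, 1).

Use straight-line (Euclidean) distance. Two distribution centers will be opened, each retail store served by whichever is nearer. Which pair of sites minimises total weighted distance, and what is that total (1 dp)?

{Site D, Site C}, total 1482.8

Evaluate every pair (each demand assigned to the nearer of the two):
  {Site D, Site C}: total = 1482.8
  {Site C, Site A}: total = 1554.1
  {Site C, Site B}: total = 1574.5
  {Site D, Site A}: total = 2018.1
  {Site D, Site B}: total = 2123.6
  {Site B, Site A}: total = 2253.5
Best pair: {Site D, Site C} with total 1482.8.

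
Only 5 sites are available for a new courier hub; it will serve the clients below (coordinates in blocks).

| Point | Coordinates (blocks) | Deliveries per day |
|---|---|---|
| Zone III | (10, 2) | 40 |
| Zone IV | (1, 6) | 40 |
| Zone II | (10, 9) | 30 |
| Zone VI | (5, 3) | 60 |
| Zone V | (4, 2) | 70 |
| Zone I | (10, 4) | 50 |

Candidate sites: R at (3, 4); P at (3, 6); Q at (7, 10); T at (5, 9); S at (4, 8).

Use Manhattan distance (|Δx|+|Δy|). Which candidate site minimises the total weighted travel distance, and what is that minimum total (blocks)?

R, total 1620 blocks

Total weighted distance at each candidate:
  R (3, 4): total = 1620
  P (3, 6): total = 1920
  Q (7, 10): total = 2720
  T (5, 9): total = 2330
  S (4, 8): total = 2170
Minimum is at R with total 1620 blocks.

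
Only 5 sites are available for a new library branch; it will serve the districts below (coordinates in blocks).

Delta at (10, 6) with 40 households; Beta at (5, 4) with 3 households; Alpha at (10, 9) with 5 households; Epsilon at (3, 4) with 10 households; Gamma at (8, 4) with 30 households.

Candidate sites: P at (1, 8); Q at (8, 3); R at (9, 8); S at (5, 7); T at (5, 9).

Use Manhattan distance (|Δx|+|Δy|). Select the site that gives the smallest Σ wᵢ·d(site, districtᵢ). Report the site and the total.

Total weighted distance at each candidate:
  P (1, 8): total = 904
  Q (8, 3): total = 342
  R (9, 8): total = 404
  S (5, 7): total = 514
  T (5, 9): total = 670
Minimum is at Q with total 342 blocks.

Q, total 342 blocks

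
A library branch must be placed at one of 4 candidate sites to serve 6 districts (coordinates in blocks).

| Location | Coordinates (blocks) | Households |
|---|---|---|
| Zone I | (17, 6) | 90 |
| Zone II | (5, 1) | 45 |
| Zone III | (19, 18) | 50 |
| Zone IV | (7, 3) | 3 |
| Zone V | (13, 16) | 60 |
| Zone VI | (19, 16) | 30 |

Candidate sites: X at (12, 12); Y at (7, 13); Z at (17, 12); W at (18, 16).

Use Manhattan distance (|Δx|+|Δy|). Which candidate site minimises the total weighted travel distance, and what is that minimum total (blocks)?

Z, total 2692 blocks

Total weighted distance at each candidate:
  X (12, 12): total = 3122
  Y (7, 13): total = 4030
  Z (17, 12): total = 2692
  W (18, 16): total = 2802
Minimum is at Z with total 2692 blocks.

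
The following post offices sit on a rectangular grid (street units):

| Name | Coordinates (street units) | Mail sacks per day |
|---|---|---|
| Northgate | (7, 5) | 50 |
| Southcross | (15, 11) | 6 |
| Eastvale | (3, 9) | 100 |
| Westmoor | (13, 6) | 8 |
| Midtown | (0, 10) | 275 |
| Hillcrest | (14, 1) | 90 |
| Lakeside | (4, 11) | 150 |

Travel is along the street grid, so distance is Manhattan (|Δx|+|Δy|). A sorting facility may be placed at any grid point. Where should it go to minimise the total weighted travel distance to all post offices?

Manhattan distance separates: Σwᵢ(|x−xᵢ|+|y−yᵢ|) = Σwᵢ|x−xᵢ| + Σwᵢ|y−yᵢ|, so x and y are optimised independently as 1-D weighted medians.
Total weight W = 679; half = 339.5.
x-coordinate, sorted with cumulative weight:
  x=0 (Midtown, w=275) cum 275
  x=3 (Eastvale, w=100) cum 375  ← median
  x=4 (Lakeside, w=150) cum 525
  x=7 (Northgate, w=50) cum 575
  x=13 (Westmoor, w=8) cum 583
  x=14 (Hillcrest, w=90) cum 673
  x=15 (Southcross, w=6) cum 679
⇒ x* = 3
y-coordinate, sorted with cumulative weight:
  y=1 (Hillcrest, w=90) cum 90
  y=5 (Northgate, w=50) cum 140
  y=6 (Westmoor, w=8) cum 148
  y=9 (Eastvale, w=100) cum 248
  y=10 (Midtown, w=275) cum 523  ← median
  y=11 (Southcross, w=6) cum 529
  y=11 (Lakeside, w=150) cum 679
⇒ y* = 10

(3, 10)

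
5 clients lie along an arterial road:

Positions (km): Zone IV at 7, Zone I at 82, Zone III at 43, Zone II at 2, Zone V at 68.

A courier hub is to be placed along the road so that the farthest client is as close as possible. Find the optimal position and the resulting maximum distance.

The 1-center on a line is the midpoint of the two extreme points: leftmost at 2, rightmost at 82.
Optimal location = (2 + 82)/2 = 42; maximum distance = (82 − 2)/2 = 40.

location 42, max distance 40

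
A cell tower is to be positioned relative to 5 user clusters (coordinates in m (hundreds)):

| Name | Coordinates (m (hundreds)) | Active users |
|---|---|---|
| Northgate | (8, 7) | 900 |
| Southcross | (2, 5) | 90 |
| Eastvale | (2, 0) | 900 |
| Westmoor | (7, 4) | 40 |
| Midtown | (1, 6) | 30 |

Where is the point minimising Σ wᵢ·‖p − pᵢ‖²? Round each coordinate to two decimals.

(4.84, 3.62)

The minimiser of Σwᵢ‖p−pᵢ‖² is the weighted centroid p* = (Σwᵢpᵢ)/(Σwᵢ).
Σwᵢ = 1960.
Σwᵢxᵢ = 900·8 + 90·2 + 900·2 + 40·7 + 30·1 = 9490.
Σwᵢyᵢ = 900·7 + 90·5 + 900·0 + 40·4 + 30·6 = 7090.
x* = 9490/1960 = 4.84, y* = 7090/1960 = 3.62.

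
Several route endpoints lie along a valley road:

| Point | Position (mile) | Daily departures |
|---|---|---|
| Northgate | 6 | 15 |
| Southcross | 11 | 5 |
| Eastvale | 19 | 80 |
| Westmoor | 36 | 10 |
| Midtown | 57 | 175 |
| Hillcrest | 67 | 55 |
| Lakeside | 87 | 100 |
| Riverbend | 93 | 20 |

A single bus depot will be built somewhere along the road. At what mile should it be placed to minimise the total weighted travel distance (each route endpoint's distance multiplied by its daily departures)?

For a sum of weighted absolute distances on a line, the optimum is the weighted median (not the mean). Total weight W = 460; half-weight = 230.
Sort by position and accumulate weight:
  mile 6 (Northgate, w=15) → cum 15
  mile 11 (Southcross, w=5) → cum 20
  mile 19 (Eastvale, w=80) → cum 100
  mile 36 (Westmoor, w=10) → cum 110
  mile 57 (Midtown, w=175) → cum 285  ≥ 230 → median here
  mile 67 (Hillcrest, w=55) → cum 340
  mile 87 (Lakeside, w=100) → cum 440
  mile 93 (Riverbend, w=20) → cum 460
Optimal location: mile 57.

x = 57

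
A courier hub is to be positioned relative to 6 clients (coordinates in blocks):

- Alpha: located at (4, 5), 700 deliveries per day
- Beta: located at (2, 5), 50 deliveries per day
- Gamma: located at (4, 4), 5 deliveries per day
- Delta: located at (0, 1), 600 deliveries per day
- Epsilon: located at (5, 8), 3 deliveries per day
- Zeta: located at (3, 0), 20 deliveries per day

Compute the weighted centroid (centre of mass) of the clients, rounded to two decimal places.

The minimiser of Σwᵢ‖p−pᵢ‖² is the weighted centroid p* = (Σwᵢpᵢ)/(Σwᵢ).
Σwᵢ = 1378.
Σwᵢxᵢ = 700·4 + 50·2 + 5·4 + 600·0 + 3·5 + 20·3 = 2995.
Σwᵢyᵢ = 700·5 + 50·5 + 5·4 + 600·1 + 3·8 + 20·0 = 4394.
x* = 2995/1378 = 2.17, y* = 4394/1378 = 3.19.

(2.17, 3.19)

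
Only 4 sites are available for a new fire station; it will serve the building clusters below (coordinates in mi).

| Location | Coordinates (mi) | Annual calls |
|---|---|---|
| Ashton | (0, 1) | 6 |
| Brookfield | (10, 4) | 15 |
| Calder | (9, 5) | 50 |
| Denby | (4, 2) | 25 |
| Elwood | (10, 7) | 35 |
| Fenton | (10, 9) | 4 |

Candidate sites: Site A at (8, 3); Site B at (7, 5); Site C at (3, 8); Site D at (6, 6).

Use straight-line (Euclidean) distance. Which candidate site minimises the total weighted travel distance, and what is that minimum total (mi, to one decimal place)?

Site B, total 448.1 mi

Total weighted distance at each candidate:
  Site A (8, 3): total = 479.7
  Site B (7, 5): total = 448.1
  Site C (3, 8): total = 929.9
  Site D (6, 6): total = 548.2
Minimum is at Site B with total 448.1 mi.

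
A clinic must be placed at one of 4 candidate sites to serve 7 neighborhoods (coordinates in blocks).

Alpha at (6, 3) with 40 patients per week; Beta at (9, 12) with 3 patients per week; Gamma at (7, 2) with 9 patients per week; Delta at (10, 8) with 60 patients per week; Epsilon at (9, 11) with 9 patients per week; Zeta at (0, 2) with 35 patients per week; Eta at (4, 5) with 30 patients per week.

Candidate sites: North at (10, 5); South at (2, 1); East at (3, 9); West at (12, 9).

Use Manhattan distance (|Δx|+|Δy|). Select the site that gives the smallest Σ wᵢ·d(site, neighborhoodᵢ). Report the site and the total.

North, total 1196 blocks

Total weighted distance at each candidate:
  North (10, 5): total = 1196
  South (2, 1): total = 1686
  East (3, 9): total = 1538
  West (12, 9): total = 1856
Minimum is at North with total 1196 blocks.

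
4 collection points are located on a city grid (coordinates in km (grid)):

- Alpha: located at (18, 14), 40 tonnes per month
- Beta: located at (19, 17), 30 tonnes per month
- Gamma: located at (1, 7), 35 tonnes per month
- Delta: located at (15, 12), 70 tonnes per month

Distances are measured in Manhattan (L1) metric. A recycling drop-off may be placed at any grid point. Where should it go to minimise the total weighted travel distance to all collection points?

Manhattan distance separates: Σwᵢ(|x−xᵢ|+|y−yᵢ|) = Σwᵢ|x−xᵢ| + Σwᵢ|y−yᵢ|, so x and y are optimised independently as 1-D weighted medians.
Total weight W = 175; half = 87.5.
x-coordinate, sorted with cumulative weight:
  x=1 (Gamma, w=35) cum 35
  x=15 (Delta, w=70) cum 105  ← median
  x=18 (Alpha, w=40) cum 145
  x=19 (Beta, w=30) cum 175
⇒ x* = 15
y-coordinate, sorted with cumulative weight:
  y=7 (Gamma, w=35) cum 35
  y=12 (Delta, w=70) cum 105  ← median
  y=14 (Alpha, w=40) cum 145
  y=17 (Beta, w=30) cum 175
⇒ y* = 12

(15, 12)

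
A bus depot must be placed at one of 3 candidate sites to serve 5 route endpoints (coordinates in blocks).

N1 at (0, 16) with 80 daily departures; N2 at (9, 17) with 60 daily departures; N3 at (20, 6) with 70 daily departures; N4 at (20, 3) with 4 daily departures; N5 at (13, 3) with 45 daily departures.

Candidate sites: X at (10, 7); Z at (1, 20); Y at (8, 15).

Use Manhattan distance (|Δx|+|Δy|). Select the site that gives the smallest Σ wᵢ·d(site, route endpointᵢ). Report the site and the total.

Y, total 3231 blocks

Total weighted distance at each candidate:
  X (10, 7): total = 3321
  Z (1, 20): total = 4819
  Y (8, 15): total = 3231
Minimum is at Y with total 3231 blocks.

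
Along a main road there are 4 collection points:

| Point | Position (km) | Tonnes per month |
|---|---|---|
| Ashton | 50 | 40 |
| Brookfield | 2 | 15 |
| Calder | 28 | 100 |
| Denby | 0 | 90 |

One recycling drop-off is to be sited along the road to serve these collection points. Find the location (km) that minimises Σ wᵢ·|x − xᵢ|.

For a sum of weighted absolute distances on a line, the optimum is the weighted median (not the mean). Total weight W = 245; half-weight = 122.5.
Sort by position and accumulate weight:
  km 0 (Denby, w=90) → cum 90
  km 2 (Brookfield, w=15) → cum 105
  km 28 (Calder, w=100) → cum 205  ≥ 122.5 → median here
  km 50 (Ashton, w=40) → cum 245
Optimal location: km 28.

x = 28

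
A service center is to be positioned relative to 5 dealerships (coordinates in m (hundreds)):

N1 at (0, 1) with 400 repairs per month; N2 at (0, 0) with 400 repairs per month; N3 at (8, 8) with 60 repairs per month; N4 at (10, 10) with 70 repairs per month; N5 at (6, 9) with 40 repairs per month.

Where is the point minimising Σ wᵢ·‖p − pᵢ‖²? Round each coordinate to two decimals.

The minimiser of Σwᵢ‖p−pᵢ‖² is the weighted centroid p* = (Σwᵢpᵢ)/(Σwᵢ).
Σwᵢ = 970.
Σwᵢxᵢ = 400·0 + 400·0 + 60·8 + 70·10 + 40·6 = 1420.
Σwᵢyᵢ = 400·1 + 400·0 + 60·8 + 70·10 + 40·9 = 1940.
x* = 1420/970 = 1.46, y* = 1940/970 = 2.00.

(1.46, 2.00)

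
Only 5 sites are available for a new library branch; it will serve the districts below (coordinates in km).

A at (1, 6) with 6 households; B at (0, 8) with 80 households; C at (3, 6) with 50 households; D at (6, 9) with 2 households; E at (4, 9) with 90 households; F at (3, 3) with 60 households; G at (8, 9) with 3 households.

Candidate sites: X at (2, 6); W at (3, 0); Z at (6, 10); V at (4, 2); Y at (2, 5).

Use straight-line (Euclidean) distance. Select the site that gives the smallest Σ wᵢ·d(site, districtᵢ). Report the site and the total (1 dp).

Total weighted distance at each candidate:
  X (2, 6): total = 826.6
  W (3, 0): total = 2066.3
  Z (6, 10): total = 1461.3
  V (4, 2): total = 1566.6
  Y (2, 5): total = 937.2
Minimum is at X with total 826.6 km.

X, total 826.6 km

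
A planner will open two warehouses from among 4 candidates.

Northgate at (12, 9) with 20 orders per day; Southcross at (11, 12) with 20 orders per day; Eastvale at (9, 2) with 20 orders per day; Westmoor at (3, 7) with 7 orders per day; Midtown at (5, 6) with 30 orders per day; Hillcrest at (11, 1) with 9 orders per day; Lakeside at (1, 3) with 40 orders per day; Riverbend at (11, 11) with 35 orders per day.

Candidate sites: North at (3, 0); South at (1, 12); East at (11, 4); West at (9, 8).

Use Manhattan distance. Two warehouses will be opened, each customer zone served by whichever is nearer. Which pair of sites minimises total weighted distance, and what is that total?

{North, West}, total 1005

Evaluate every pair (each demand assigned to the nearer of the two):
  {North, West}: total = 1005
  {North, East}: total = 1121
  {East, West}: total = 1151
  {South, West}: total = 1165
  {South, East}: total = 1281
  {North, South}: total = 1595
Best pair: {North, West} with total 1005.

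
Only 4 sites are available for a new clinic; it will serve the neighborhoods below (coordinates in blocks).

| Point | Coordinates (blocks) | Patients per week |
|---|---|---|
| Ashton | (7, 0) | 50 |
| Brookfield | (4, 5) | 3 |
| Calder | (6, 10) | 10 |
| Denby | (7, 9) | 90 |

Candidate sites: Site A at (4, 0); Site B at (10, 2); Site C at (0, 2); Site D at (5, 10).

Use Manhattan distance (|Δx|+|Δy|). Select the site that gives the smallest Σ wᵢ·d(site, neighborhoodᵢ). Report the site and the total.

Site D, total 898 blocks

Total weighted distance at each candidate:
  Site A (4, 0): total = 1365
  Site B (10, 2): total = 1297
  Site C (0, 2): total = 1871
  Site D (5, 10): total = 898
Minimum is at Site D with total 898 blocks.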